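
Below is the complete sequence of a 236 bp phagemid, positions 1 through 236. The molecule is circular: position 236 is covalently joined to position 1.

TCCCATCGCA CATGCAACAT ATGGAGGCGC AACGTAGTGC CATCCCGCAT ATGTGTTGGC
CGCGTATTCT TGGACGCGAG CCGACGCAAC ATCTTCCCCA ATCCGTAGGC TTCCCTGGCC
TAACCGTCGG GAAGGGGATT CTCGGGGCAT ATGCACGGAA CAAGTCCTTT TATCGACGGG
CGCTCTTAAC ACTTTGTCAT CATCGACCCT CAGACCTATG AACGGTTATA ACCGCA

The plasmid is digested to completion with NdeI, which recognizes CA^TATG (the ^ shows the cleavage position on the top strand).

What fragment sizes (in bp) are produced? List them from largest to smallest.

106, 100, 30 bp

NdeI sites (CATATG) start at positions 18, 48, 148.
NdeI cuts after base 2 of each site, so after positions 19, 49, 149.
Circular molecule, 3 cuts → 3 fragments:
  20–49 → 30 bp
  50–149 → 100 bp
  150–236 then 1–19 → 87 + 19 = 106 bp
Sorted largest to smallest: 106, 100, 30 bp.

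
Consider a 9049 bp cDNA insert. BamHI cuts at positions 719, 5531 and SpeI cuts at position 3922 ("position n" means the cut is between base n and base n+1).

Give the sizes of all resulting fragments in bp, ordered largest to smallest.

3518, 3203, 1609, 719 bp

Combined cut positions (sorted): 719, 3922, 5531.
Linear molecule, 3 cuts → 4 fragments:
  719 − 0 = 719 bp
  3922 − 719 = 3203 bp
  5531 − 3922 = 1609 bp
  9049 − 5531 = 3518 bp
Sorted largest to smallest: 3518, 3203, 1609, 719 bp.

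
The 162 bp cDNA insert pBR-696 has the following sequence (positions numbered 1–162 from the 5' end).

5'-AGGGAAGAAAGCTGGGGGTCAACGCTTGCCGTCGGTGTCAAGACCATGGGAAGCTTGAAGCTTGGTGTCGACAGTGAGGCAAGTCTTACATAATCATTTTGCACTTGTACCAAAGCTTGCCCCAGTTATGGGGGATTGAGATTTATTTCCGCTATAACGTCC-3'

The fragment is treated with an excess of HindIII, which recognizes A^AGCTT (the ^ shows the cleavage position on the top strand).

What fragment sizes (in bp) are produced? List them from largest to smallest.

55, 51, 49, 7 bp

HindIII sites (AAGCTT) start at positions 51, 58, 113.
HindIII cuts after the first base of each site, so after positions 51, 58, 113.
Linear molecule, 3 cuts → 4 fragments:
  1–51 → 51 bp
  52–58 → 7 bp
  59–113 → 55 bp
  114–162 → 49 bp
Sorted largest to smallest: 55, 51, 49, 7 bp.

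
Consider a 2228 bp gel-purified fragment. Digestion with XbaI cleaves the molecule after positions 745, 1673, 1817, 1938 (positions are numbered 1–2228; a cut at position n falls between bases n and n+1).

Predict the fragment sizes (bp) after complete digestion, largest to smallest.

Linear molecule, 4 cuts → 5 fragments:
  745 − 0 = 745 bp
  1673 − 745 = 928 bp
  1817 − 1673 = 144 bp
  1938 − 1817 = 121 bp
  2228 − 1938 = 290 bp
Sorted largest to smallest: 928, 745, 290, 144, 121 bp.

928, 745, 290, 144, 121 bp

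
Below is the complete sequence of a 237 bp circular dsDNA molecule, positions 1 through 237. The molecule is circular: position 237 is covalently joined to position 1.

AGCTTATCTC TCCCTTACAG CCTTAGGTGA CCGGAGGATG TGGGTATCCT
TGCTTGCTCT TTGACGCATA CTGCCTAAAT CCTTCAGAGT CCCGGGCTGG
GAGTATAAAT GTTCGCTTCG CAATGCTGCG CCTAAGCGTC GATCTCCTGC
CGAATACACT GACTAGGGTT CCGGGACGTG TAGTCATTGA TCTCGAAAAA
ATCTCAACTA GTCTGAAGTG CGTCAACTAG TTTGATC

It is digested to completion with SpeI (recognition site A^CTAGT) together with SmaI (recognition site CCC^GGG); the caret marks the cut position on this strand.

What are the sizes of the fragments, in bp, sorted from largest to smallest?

SpeI sites (ACTAGT) start at positions 207, 226.
SpeI cuts after the first base of each site, so after positions 207, 226.
The SmaI site (CCCGGG) starts at position 91.
SmaI cuts after base 3 of each site, so after position 93.
Combined cut positions: 93, 207, 226.
Circular molecule, 3 cuts → 3 fragments:
  94–207 → 114 bp
  208–226 → 19 bp
  227–237 then 1–93 → 11 + 93 = 104 bp
Sorted largest to smallest: 114, 104, 19 bp.

114, 104, 19 bp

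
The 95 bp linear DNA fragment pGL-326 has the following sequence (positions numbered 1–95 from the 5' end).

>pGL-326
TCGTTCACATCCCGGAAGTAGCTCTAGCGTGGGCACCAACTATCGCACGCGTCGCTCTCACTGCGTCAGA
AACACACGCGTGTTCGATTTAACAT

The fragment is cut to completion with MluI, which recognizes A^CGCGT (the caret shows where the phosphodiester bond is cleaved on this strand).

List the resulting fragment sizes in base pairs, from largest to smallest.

MluI sites (ACGCGT) start at positions 47, 76.
MluI cuts after the first base of each site, so after positions 47, 76.
Linear molecule, 2 cuts → 3 fragments:
  1–47 → 47 bp
  48–76 → 29 bp
  77–95 → 19 bp
Sorted largest to smallest: 47, 29, 19 bp.

47, 29, 19 bp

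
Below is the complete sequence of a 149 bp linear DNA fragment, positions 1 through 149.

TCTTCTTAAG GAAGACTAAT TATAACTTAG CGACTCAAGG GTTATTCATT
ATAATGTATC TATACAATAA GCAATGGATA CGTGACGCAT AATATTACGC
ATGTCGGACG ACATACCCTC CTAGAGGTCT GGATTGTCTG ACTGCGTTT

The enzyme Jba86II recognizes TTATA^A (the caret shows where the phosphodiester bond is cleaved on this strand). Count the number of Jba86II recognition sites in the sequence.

2

TTATAA occurs starting at positions 20, 49.
Jba86II cuts at 2 sites.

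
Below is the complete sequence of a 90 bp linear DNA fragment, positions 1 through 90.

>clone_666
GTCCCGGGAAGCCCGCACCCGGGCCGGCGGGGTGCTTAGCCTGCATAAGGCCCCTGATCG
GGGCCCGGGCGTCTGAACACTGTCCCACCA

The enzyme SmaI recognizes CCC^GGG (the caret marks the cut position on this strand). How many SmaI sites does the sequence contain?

3

CCCGGG occurs starting at positions 3, 18, 64.
SmaI cuts at 3 sites.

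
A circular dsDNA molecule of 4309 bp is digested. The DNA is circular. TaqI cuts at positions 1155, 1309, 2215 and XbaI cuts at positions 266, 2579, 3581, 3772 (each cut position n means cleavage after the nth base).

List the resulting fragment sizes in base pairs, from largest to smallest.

1002, 906, 889, 803, 364, 191, 154 bp

Combined cut positions (sorted): 266, 1155, 1309, 2215, 2579, 3581, 3772.
Circular molecule, 7 cuts → 7 fragments:
  1155 − 266 = 889 bp
  1309 − 1155 = 154 bp
  2215 − 1309 = 906 bp
  2579 − 2215 = 364 bp
  3581 − 2579 = 1002 bp
  3772 − 3581 = 191 bp
  wrap: 4309 − 3772 + 266 = 803 bp
Sorted largest to smallest: 1002, 906, 889, 803, 364, 191, 154 bp.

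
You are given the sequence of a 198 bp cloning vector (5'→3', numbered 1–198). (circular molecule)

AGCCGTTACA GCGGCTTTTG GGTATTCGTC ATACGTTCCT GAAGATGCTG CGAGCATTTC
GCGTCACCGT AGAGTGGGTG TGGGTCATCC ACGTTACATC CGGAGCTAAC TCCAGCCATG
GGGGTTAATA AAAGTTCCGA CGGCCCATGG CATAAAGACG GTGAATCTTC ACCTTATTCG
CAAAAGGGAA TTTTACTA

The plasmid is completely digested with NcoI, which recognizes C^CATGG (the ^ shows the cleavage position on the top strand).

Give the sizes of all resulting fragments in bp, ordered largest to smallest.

169, 29 bp

NcoI sites (CCATGG) start at positions 116, 145.
NcoI cuts after the first base of each site, so after positions 116, 145.
Circular molecule, 2 cuts → 2 fragments:
  117–145 → 29 bp
  146–198 then 1–116 → 53 + 116 = 169 bp
Sorted largest to smallest: 169, 29 bp.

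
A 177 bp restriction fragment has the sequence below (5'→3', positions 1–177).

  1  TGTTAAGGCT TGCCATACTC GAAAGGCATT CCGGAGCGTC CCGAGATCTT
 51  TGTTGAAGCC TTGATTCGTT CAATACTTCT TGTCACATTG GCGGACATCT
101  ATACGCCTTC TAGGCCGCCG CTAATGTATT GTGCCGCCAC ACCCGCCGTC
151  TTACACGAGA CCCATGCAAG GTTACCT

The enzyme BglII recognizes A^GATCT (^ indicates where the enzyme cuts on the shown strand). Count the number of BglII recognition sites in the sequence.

AGATCT occurs starting at position 44.
BglII cuts at 1 site.

1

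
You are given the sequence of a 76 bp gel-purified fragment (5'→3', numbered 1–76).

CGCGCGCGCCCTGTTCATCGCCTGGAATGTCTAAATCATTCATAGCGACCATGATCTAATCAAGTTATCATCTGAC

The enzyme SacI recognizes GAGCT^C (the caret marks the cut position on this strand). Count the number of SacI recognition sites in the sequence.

0

No occurrence of GAGCTC is present in the sequence.
SacI does not cut: 0 sites.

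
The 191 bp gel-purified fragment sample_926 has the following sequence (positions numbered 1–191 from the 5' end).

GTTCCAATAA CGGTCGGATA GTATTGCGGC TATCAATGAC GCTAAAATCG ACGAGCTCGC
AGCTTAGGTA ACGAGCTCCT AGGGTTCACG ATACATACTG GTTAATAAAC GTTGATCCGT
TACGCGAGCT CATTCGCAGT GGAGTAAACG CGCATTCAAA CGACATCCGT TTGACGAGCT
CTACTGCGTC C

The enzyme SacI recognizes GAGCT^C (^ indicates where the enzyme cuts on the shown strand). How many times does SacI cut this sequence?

4

GAGCTC occurs starting at positions 53, 73, 126, 176.
SacI cuts at 4 sites.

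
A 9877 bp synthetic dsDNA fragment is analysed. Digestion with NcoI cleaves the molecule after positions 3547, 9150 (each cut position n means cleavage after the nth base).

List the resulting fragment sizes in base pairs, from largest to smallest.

Linear molecule, 2 cuts → 3 fragments:
  3547 − 0 = 3547 bp
  9150 − 3547 = 5603 bp
  9877 − 9150 = 727 bp
Sorted largest to smallest: 5603, 3547, 727 bp.

5603, 3547, 727 bp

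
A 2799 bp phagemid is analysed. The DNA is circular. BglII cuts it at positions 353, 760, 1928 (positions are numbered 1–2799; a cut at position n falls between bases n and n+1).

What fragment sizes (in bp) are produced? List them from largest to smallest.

1224, 1168, 407 bp

Circular molecule, 3 cuts → 3 fragments:
  760 − 353 = 407 bp
  1928 − 760 = 1168 bp
  wrap: 2799 − 1928 + 353 = 1224 bp
Sorted largest to smallest: 1224, 1168, 407 bp.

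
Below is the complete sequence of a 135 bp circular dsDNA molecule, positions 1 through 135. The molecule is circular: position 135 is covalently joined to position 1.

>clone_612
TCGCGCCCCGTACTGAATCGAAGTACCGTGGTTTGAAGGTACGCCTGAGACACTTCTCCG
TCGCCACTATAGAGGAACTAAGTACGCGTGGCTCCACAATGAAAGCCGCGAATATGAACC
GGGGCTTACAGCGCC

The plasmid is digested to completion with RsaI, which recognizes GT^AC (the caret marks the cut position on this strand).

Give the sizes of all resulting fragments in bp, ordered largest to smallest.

RsaI sites (GTAC) start at positions 10, 23, 39, 82.
RsaI cuts after base 2 of each site, so after positions 11, 24, 40, 83.
Circular molecule, 4 cuts → 4 fragments:
  12–24 → 13 bp
  25–40 → 16 bp
  41–83 → 43 bp
  84–135 then 1–11 → 52 + 11 = 63 bp
Sorted largest to smallest: 63, 43, 16, 13 bp.

63, 43, 16, 13 bp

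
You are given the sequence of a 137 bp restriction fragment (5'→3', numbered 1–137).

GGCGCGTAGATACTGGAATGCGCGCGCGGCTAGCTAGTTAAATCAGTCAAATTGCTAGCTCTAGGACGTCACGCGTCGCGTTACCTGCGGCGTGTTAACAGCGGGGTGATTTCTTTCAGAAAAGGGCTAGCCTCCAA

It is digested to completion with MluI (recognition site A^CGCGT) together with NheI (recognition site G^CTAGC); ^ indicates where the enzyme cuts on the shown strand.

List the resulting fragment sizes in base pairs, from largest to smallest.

The MluI site (ACGCGT) starts at position 71.
MluI cuts after the first base of each site, so after position 71.
NheI sites (GCTAGC) start at positions 29, 54, 126.
NheI cuts after the first base of each site, so after positions 29, 54, 126.
Combined cut positions: 29, 54, 71, 126.
Linear molecule, 4 cuts → 5 fragments:
  1–29 → 29 bp
  30–54 → 25 bp
  55–71 → 17 bp
  72–126 → 55 bp
  127–137 → 11 bp
Sorted largest to smallest: 55, 29, 25, 17, 11 bp.

55, 29, 25, 17, 11 bp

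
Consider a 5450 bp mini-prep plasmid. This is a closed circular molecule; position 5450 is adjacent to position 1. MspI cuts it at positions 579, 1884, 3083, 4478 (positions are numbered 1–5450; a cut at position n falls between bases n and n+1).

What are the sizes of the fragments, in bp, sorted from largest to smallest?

Circular molecule, 4 cuts → 4 fragments:
  1884 − 579 = 1305 bp
  3083 − 1884 = 1199 bp
  4478 − 3083 = 1395 bp
  wrap: 5450 − 4478 + 579 = 1551 bp
Sorted largest to smallest: 1551, 1395, 1305, 1199 bp.

1551, 1395, 1305, 1199 bp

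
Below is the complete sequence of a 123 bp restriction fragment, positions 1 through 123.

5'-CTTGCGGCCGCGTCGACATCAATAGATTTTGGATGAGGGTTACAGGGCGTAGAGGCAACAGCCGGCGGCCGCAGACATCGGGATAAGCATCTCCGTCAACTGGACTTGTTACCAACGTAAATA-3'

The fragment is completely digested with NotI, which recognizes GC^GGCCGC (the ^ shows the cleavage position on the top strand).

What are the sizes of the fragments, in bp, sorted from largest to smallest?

61, 57, 5 bp

NotI sites (GCGGCCGC) start at positions 4, 65.
NotI cuts after base 2 of each site, so after positions 5, 66.
Linear molecule, 2 cuts → 3 fragments:
  1–5 → 5 bp
  6–66 → 61 bp
  67–123 → 57 bp
Sorted largest to smallest: 61, 57, 5 bp.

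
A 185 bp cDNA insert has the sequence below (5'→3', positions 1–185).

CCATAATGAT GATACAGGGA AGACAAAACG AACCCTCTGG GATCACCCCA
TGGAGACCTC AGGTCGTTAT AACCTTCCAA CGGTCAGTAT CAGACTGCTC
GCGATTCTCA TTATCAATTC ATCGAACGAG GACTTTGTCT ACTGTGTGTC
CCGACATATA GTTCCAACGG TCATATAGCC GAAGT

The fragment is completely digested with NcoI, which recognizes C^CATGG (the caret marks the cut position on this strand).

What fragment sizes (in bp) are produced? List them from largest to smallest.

The NcoI site (CCATGG) starts at position 48.
NcoI cuts after the first base of each site, so after position 48.
Linear molecule, 1 cut → 2 fragments:
  1–48 → 48 bp
  49–185 → 137 bp
Sorted largest to smallest: 137, 48 bp.

137, 48 bp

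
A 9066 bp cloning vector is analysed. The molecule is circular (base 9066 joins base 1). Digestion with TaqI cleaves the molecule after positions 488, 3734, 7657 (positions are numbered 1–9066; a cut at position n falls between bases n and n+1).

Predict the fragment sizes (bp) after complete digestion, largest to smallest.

3923, 3246, 1897 bp

Circular molecule, 3 cuts → 3 fragments:
  3734 − 488 = 3246 bp
  7657 − 3734 = 3923 bp
  wrap: 9066 − 7657 + 488 = 1897 bp
Sorted largest to smallest: 3923, 3246, 1897 bp.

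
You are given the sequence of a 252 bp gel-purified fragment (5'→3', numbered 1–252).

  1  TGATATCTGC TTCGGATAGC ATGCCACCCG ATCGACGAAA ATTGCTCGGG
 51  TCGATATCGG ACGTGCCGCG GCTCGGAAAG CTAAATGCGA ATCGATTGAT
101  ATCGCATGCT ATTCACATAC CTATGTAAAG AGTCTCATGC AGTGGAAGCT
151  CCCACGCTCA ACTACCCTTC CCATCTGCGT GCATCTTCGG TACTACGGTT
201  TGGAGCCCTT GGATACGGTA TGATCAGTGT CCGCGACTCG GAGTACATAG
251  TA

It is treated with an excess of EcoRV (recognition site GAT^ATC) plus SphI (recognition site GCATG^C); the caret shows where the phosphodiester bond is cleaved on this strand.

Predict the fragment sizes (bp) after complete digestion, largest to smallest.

EcoRV sites (GATATC) start at positions 2, 53, 98.
EcoRV cuts after base 3 of each site, so after positions 4, 55, 100.
SphI sites (GCATGC) start at positions 19, 104.
SphI cuts after base 5 of each site (before the last base), so after positions 23, 108.
Combined cut positions: 4, 23, 55, 100, 108.
Linear molecule, 5 cuts → 6 fragments:
  1–4 → 4 bp
  5–23 → 19 bp
  24–55 → 32 bp
  56–100 → 45 bp
  101–108 → 8 bp
  109–252 → 144 bp
Sorted largest to smallest: 144, 45, 32, 19, 8, 4 bp.

144, 45, 32, 19, 8, 4 bp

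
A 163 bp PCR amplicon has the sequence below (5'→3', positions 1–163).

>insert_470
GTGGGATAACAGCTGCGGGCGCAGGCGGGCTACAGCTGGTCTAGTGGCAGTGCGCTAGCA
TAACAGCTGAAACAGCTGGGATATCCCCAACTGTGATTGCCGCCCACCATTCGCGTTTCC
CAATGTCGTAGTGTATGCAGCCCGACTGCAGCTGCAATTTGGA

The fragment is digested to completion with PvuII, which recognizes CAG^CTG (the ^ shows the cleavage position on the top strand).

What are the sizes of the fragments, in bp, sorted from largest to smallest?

PvuII sites (CAGCTG) start at positions 10, 33, 64, 73, 149.
PvuII cuts after base 3 of each site, so after positions 12, 35, 66, 75, 151.
Linear molecule, 5 cuts → 6 fragments:
  1–12 → 12 bp
  13–35 → 23 bp
  36–66 → 31 bp
  67–75 → 9 bp
  76–151 → 76 bp
  152–163 → 12 bp
Sorted largest to smallest: 76, 31, 23, 12, 12, 9 bp.

76, 31, 23, 12, 12, 9 bp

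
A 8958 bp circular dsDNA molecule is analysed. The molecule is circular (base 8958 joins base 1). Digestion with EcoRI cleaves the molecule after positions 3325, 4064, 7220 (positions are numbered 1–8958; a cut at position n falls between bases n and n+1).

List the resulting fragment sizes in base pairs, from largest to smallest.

Circular molecule, 3 cuts → 3 fragments:
  4064 − 3325 = 739 bp
  7220 − 4064 = 3156 bp
  wrap: 8958 − 7220 + 3325 = 5063 bp
Sorted largest to smallest: 5063, 3156, 739 bp.

5063, 3156, 739 bp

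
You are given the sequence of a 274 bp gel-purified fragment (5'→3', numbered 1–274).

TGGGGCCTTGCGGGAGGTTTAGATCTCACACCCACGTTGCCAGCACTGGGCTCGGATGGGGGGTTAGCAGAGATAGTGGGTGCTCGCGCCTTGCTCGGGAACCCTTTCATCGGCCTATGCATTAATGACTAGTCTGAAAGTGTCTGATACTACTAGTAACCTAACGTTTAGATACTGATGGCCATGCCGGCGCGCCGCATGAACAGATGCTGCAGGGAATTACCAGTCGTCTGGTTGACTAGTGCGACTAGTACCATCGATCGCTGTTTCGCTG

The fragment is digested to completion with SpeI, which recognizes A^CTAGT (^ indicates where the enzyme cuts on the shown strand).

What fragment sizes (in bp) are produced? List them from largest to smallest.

SpeI sites (ACTAGT) start at positions 128, 152, 238, 247.
SpeI cuts after the first base of each site, so after positions 128, 152, 238, 247.
Linear molecule, 4 cuts → 5 fragments:
  1–128 → 128 bp
  129–152 → 24 bp
  153–238 → 86 bp
  239–247 → 9 bp
  248–274 → 27 bp
Sorted largest to smallest: 128, 86, 27, 24, 9 bp.

128, 86, 27, 24, 9 bp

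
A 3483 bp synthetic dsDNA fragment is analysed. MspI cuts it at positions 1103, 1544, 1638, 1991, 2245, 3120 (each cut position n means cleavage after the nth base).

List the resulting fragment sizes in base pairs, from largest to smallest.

Linear molecule, 6 cuts → 7 fragments:
  1103 − 0 = 1103 bp
  1544 − 1103 = 441 bp
  1638 − 1544 = 94 bp
  1991 − 1638 = 353 bp
  2245 − 1991 = 254 bp
  3120 − 2245 = 875 bp
  3483 − 3120 = 363 bp
Sorted largest to smallest: 1103, 875, 441, 363, 353, 254, 94 bp.

1103, 875, 441, 363, 353, 254, 94 bp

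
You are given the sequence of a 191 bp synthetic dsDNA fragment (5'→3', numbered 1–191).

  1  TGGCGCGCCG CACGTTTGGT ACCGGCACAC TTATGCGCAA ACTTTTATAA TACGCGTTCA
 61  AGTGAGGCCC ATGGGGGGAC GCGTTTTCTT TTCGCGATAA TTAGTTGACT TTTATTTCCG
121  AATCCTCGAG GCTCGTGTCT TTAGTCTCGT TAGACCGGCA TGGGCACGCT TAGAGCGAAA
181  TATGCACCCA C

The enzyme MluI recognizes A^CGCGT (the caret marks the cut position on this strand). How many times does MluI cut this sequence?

2

ACGCGT occurs starting at positions 52, 79.
MluI cuts at 2 sites.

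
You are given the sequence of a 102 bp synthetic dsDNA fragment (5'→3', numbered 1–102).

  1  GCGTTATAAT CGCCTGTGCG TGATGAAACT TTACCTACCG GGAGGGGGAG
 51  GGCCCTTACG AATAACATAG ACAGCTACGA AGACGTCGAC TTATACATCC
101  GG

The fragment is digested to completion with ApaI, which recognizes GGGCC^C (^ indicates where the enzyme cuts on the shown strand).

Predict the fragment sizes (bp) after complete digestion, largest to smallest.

The ApaI site (GGGCCC) starts at position 50.
ApaI cuts after base 5 of each site (before the last base), so after position 54.
Linear molecule, 1 cut → 2 fragments:
  1–54 → 54 bp
  55–102 → 48 bp
Sorted largest to smallest: 54, 48 bp.

54, 48 bp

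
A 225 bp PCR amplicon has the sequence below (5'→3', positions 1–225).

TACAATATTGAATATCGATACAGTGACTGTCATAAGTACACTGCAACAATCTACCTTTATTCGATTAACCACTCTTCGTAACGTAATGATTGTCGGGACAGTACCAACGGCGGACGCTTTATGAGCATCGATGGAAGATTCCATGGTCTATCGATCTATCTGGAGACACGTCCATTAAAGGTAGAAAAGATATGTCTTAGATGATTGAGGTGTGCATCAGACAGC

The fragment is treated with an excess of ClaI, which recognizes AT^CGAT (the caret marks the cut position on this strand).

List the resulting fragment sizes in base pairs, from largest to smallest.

113, 74, 23, 15 bp

ClaI sites (ATCGAT) start at positions 14, 127, 150.
ClaI cuts after base 2 of each site, so after positions 15, 128, 151.
Linear molecule, 3 cuts → 4 fragments:
  1–15 → 15 bp
  16–128 → 113 bp
  129–151 → 23 bp
  152–225 → 74 bp
Sorted largest to smallest: 113, 74, 23, 15 bp.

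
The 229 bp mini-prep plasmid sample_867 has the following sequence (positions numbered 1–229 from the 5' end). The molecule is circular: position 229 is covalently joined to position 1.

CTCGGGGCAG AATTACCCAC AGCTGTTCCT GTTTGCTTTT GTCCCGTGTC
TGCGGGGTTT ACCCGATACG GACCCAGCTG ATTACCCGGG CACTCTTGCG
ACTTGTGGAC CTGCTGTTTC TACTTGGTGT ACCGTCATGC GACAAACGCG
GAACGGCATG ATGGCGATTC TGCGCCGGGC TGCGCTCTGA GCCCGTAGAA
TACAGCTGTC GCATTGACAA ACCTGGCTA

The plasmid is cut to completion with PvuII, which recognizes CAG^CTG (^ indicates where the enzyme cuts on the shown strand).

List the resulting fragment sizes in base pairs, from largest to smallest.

PvuII sites (CAGCTG) start at positions 20, 75, 203.
PvuII cuts after base 3 of each site, so after positions 22, 77, 205.
Circular molecule, 3 cuts → 3 fragments:
  23–77 → 55 bp
  78–205 → 128 bp
  206–229 then 1–22 → 24 + 22 = 46 bp
Sorted largest to smallest: 128, 55, 46 bp.

128, 55, 46 bp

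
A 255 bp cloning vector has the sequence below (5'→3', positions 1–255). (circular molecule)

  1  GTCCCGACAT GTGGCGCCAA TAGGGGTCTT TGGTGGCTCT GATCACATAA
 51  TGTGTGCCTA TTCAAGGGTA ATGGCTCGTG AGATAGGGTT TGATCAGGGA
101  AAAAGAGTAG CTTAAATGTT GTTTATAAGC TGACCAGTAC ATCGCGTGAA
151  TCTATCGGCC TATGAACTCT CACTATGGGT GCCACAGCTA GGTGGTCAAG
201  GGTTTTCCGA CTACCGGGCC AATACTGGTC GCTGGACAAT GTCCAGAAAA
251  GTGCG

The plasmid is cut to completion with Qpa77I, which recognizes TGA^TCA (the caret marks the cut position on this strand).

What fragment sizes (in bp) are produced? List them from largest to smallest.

Qpa77I sites (TGATCA) start at positions 40, 91.
Qpa77I cuts after base 3 of each site, so after positions 42, 93.
Circular molecule, 2 cuts → 2 fragments:
  43–93 → 51 bp
  94–255 then 1–42 → 162 + 42 = 204 bp
Sorted largest to smallest: 204, 51 bp.

204, 51 bp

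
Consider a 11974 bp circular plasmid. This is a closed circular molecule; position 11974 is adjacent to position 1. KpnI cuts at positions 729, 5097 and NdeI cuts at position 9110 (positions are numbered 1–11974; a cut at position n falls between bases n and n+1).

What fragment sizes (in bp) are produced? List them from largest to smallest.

4368, 4013, 3593 bp

Combined cut positions (sorted): 729, 5097, 9110.
Circular molecule, 3 cuts → 3 fragments:
  5097 − 729 = 4368 bp
  9110 − 5097 = 4013 bp
  wrap: 11974 − 9110 + 729 = 3593 bp
Sorted largest to smallest: 4368, 4013, 3593 bp.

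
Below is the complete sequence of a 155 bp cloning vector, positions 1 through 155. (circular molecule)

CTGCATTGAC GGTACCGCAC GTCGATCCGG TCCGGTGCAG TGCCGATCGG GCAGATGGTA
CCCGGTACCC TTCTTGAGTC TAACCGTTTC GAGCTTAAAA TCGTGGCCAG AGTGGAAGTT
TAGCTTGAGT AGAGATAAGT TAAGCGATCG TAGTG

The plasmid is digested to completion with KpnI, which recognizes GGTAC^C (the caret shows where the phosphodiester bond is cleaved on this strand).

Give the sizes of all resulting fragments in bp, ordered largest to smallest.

102, 46, 7 bp

KpnI sites (GGTACC) start at positions 11, 57, 64.
KpnI cuts after base 5 of each site (before the last base), so after positions 15, 61, 68.
Circular molecule, 3 cuts → 3 fragments:
  16–61 → 46 bp
  62–68 → 7 bp
  69–155 then 1–15 → 87 + 15 = 102 bp
Sorted largest to smallest: 102, 46, 7 bp.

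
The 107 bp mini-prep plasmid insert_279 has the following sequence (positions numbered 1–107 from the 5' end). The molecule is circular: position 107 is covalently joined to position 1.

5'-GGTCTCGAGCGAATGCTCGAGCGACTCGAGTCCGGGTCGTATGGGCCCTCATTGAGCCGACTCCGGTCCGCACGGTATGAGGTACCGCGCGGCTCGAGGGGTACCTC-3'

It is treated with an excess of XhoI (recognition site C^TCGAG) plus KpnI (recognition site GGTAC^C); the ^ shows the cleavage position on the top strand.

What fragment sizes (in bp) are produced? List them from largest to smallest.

XhoI sites (CTCGAG) start at positions 4, 16, 25, 93.
XhoI cuts after the first base of each site, so after positions 4, 16, 25, 93.
KpnI sites (GGTACC) start at positions 81, 100.
KpnI cuts after base 5 of each site (before the last base), so after positions 85, 104.
Combined cut positions: 4, 16, 25, 85, 93, 104.
Circular molecule, 6 cuts → 6 fragments:
  5–16 → 12 bp
  17–25 → 9 bp
  26–85 → 60 bp
  86–93 → 8 bp
  94–104 → 11 bp
  105–107 then 1–4 → 3 + 4 = 7 bp
Sorted largest to smallest: 60, 12, 11, 9, 8, 7 bp.

60, 12, 11, 9, 8, 7 bp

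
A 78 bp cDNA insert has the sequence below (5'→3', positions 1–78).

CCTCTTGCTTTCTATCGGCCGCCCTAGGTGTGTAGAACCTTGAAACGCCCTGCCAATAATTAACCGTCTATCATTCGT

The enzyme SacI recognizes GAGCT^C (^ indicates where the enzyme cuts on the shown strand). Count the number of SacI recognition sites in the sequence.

No occurrence of GAGCTC is present in the sequence.
SacI does not cut: 0 sites.

0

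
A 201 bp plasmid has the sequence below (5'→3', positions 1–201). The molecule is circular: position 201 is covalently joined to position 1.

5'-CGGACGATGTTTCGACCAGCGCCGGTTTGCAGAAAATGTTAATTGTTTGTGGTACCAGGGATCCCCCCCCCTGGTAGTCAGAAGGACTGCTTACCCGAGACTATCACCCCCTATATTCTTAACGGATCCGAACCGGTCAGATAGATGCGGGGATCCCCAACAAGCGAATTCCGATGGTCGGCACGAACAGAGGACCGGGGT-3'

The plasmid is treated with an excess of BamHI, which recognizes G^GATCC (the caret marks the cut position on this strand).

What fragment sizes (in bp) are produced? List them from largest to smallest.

109, 65, 27 bp

BamHI sites (GGATCC) start at positions 59, 124, 151.
BamHI cuts after the first base of each site, so after positions 59, 124, 151.
Circular molecule, 3 cuts → 3 fragments:
  60–124 → 65 bp
  125–151 → 27 bp
  152–201 then 1–59 → 50 + 59 = 109 bp
Sorted largest to smallest: 109, 65, 27 bp.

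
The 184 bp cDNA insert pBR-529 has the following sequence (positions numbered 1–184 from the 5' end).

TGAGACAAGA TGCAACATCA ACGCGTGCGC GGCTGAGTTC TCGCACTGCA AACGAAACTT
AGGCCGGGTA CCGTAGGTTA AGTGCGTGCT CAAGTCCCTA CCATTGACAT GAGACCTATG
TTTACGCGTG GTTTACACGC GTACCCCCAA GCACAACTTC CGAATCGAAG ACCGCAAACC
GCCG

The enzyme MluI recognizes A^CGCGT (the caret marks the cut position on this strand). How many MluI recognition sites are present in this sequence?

3

ACGCGT occurs starting at positions 21, 124, 137.
MluI cuts at 3 sites.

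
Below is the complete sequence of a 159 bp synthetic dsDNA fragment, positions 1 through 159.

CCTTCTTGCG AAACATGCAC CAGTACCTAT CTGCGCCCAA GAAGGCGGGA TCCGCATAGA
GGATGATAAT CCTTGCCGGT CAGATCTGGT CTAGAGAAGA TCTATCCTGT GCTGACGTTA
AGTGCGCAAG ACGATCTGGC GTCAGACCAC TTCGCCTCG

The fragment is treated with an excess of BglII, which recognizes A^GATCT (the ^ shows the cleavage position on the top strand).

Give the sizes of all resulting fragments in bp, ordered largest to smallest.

BglII sites (AGATCT) start at positions 82, 98.
BglII cuts after the first base of each site, so after positions 82, 98.
Linear molecule, 2 cuts → 3 fragments:
  1–82 → 82 bp
  83–98 → 16 bp
  99–159 → 61 bp
Sorted largest to smallest: 82, 61, 16 bp.

82, 61, 16 bp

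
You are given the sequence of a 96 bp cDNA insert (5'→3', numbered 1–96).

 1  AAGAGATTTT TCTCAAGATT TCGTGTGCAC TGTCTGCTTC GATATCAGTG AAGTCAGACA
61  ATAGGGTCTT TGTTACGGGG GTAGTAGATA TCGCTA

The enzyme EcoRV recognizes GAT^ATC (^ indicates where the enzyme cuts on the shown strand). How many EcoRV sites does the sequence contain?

GATATC occurs starting at positions 41, 87.
EcoRV cuts at 2 sites.

2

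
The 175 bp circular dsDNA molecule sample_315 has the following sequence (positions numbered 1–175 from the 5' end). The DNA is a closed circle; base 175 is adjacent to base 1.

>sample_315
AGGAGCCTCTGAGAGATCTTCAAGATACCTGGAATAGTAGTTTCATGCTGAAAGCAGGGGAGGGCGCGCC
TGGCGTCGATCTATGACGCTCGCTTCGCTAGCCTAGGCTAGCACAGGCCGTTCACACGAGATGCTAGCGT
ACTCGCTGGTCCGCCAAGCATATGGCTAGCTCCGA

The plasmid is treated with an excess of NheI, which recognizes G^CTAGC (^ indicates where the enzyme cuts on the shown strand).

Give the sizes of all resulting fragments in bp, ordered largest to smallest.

107, 32, 26, 10 bp

NheI sites (GCTAGC) start at positions 97, 107, 133, 165.
NheI cuts after the first base of each site, so after positions 97, 107, 133, 165.
Circular molecule, 4 cuts → 4 fragments:
  98–107 → 10 bp
  108–133 → 26 bp
  134–165 → 32 bp
  166–175 then 1–97 → 10 + 97 = 107 bp
Sorted largest to smallest: 107, 32, 26, 10 bp.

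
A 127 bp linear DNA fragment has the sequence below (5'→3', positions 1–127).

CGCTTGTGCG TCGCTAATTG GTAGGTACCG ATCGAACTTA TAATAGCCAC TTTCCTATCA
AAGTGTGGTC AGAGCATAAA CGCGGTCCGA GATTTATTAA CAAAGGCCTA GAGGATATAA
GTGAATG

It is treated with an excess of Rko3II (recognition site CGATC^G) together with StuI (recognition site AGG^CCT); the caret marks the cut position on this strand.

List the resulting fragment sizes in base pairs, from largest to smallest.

73, 33, 21 bp

The Rko3II site (CGATCG) starts at position 29.
Rko3II cuts after base 5 of each site (before the last base), so after position 33.
The StuI site (AGGCCT) starts at position 104.
StuI cuts after base 3 of each site, so after position 106.
Combined cut positions: 33, 106.
Linear molecule, 2 cuts → 3 fragments:
  1–33 → 33 bp
  34–106 → 73 bp
  107–127 → 21 bp
Sorted largest to smallest: 73, 33, 21 bp.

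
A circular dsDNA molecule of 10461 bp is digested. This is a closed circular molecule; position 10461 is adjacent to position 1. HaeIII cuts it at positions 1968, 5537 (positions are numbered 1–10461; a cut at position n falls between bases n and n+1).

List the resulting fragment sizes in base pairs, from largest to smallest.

Circular molecule, 2 cuts → 2 fragments:
  5537 − 1968 = 3569 bp
  wrap: 10461 − 5537 + 1968 = 6892 bp
Sorted largest to smallest: 6892, 3569 bp.

6892, 3569 bp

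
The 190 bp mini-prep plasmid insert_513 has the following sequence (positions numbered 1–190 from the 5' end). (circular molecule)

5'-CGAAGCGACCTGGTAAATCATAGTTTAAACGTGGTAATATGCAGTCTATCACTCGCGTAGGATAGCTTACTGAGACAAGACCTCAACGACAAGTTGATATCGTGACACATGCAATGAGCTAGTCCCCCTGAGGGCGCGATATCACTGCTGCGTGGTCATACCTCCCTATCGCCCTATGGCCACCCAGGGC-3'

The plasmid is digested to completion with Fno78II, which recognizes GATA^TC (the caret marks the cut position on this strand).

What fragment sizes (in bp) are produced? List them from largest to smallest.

148, 42 bp

Fno78II sites (GATATC) start at positions 96, 138.
Fno78II cuts after base 4 of each site, so after positions 99, 141.
Circular molecule, 2 cuts → 2 fragments:
  100–141 → 42 bp
  142–190 then 1–99 → 49 + 99 = 148 bp
Sorted largest to smallest: 148, 42 bp.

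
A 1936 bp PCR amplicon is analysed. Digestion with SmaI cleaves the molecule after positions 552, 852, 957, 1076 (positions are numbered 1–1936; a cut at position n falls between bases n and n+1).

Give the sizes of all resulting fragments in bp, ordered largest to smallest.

Linear molecule, 4 cuts → 5 fragments:
  552 − 0 = 552 bp
  852 − 552 = 300 bp
  957 − 852 = 105 bp
  1076 − 957 = 119 bp
  1936 − 1076 = 860 bp
Sorted largest to smallest: 860, 552, 300, 119, 105 bp.

860, 552, 300, 119, 105 bp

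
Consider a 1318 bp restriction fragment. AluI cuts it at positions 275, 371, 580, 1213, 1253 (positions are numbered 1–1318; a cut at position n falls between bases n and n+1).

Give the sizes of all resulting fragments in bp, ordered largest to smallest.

633, 275, 209, 96, 65, 40 bp

Linear molecule, 5 cuts → 6 fragments:
  275 − 0 = 275 bp
  371 − 275 = 96 bp
  580 − 371 = 209 bp
  1213 − 580 = 633 bp
  1253 − 1213 = 40 bp
  1318 − 1253 = 65 bp
Sorted largest to smallest: 633, 275, 209, 96, 65, 40 bp.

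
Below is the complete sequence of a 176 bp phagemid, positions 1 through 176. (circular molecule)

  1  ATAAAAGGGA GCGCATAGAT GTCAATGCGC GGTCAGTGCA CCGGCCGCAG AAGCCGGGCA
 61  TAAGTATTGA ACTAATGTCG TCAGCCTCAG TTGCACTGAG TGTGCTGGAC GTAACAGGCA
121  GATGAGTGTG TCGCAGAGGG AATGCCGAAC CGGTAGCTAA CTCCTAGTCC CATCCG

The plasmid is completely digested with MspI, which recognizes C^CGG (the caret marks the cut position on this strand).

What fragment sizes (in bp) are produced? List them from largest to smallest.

96, 67, 13 bp

MspI sites (CCGG) start at positions 41, 54, 150.
MspI cuts after the first base of each site, so after positions 41, 54, 150.
Circular molecule, 3 cuts → 3 fragments:
  42–54 → 13 bp
  55–150 → 96 bp
  151–176 then 1–41 → 26 + 41 = 67 bp
Sorted largest to smallest: 96, 67, 13 bp.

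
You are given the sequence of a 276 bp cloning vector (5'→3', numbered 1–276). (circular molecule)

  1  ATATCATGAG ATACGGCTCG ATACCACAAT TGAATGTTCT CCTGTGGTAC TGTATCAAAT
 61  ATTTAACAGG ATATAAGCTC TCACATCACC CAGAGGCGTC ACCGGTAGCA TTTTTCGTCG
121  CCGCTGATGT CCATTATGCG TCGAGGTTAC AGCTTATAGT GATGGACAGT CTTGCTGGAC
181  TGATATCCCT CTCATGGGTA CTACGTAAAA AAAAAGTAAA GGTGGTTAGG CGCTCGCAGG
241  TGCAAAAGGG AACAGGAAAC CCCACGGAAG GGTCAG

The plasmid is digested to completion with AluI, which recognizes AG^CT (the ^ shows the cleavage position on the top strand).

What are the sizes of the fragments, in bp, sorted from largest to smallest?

AluI sites (AGCT) start at positions 76, 151.
AluI cuts after base 2 of each site, so after positions 77, 152.
Circular molecule, 2 cuts → 2 fragments:
  78–152 → 75 bp
  153–276 then 1–77 → 124 + 77 = 201 bp
Sorted largest to smallest: 201, 75 bp.

201, 75 bp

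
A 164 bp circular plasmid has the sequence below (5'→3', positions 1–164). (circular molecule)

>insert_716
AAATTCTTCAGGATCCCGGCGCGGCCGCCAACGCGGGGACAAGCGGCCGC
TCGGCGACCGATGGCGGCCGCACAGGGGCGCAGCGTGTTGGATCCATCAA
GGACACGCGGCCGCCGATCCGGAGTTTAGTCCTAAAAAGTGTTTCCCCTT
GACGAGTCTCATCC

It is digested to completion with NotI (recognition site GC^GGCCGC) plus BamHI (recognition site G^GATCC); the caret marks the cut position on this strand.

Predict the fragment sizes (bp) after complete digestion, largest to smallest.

67, 25, 22, 21, 18, 11 bp

NotI sites (GCGGCCGC) start at positions 21, 43, 64, 107.
NotI cuts after base 2 of each site, so after positions 22, 44, 65, 108.
BamHI sites (GGATCC) start at positions 11, 90.
BamHI cuts after the first base of each site, so after positions 11, 90.
Combined cut positions: 11, 22, 44, 65, 90, 108.
Circular molecule, 6 cuts → 6 fragments:
  12–22 → 11 bp
  23–44 → 22 bp
  45–65 → 21 bp
  66–90 → 25 bp
  91–108 → 18 bp
  109–164 then 1–11 → 56 + 11 = 67 bp
Sorted largest to smallest: 67, 25, 22, 21, 18, 11 bp.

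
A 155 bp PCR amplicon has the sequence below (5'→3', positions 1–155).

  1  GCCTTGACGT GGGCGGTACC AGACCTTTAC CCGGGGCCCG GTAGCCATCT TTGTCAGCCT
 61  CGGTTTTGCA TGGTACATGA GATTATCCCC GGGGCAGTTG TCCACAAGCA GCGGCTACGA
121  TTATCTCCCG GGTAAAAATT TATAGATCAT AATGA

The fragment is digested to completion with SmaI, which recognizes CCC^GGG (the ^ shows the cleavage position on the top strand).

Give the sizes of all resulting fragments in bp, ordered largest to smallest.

58, 39, 32, 26 bp

SmaI sites (CCCGGG) start at positions 30, 88, 127.
SmaI cuts after base 3 of each site, so after positions 32, 90, 129.
Linear molecule, 3 cuts → 4 fragments:
  1–32 → 32 bp
  33–90 → 58 bp
  91–129 → 39 bp
  130–155 → 26 bp
Sorted largest to smallest: 58, 39, 32, 26 bp.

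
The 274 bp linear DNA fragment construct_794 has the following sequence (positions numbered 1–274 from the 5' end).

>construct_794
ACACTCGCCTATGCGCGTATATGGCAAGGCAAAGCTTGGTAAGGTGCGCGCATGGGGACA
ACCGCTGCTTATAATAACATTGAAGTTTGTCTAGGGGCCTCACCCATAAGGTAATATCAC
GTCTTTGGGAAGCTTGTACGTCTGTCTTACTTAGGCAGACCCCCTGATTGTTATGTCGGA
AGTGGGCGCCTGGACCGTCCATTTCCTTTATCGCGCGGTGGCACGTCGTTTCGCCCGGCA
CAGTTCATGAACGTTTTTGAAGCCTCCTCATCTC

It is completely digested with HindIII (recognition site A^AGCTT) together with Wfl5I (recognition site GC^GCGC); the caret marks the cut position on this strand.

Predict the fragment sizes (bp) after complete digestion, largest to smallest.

144, 83, 32, 15 bp

HindIII sites (AAGCTT) start at positions 32, 130.
HindIII cuts after the first base of each site, so after positions 32, 130.
The Wfl5I site (GCGCGC) starts at position 46.
Wfl5I cuts after base 2 of each site, so after position 47.
Combined cut positions: 32, 47, 130.
Linear molecule, 3 cuts → 4 fragments:
  1–32 → 32 bp
  33–47 → 15 bp
  48–130 → 83 bp
  131–274 → 144 bp
Sorted largest to smallest: 144, 83, 32, 15 bp.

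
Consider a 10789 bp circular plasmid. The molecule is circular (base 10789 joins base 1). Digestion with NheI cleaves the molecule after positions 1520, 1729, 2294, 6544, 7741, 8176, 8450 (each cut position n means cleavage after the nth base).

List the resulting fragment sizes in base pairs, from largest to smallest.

Circular molecule, 7 cuts → 7 fragments:
  1729 − 1520 = 209 bp
  2294 − 1729 = 565 bp
  6544 − 2294 = 4250 bp
  7741 − 6544 = 1197 bp
  8176 − 7741 = 435 bp
  8450 − 8176 = 274 bp
  wrap: 10789 − 8450 + 1520 = 3859 bp
Sorted largest to smallest: 4250, 3859, 1197, 565, 435, 274, 209 bp.

4250, 3859, 1197, 565, 435, 274, 209 bp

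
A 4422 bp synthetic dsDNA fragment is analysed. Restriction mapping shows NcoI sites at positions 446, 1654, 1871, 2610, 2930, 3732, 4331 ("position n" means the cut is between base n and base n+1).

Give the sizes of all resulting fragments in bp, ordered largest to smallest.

Linear molecule, 7 cuts → 8 fragments:
  446 − 0 = 446 bp
  1654 − 446 = 1208 bp
  1871 − 1654 = 217 bp
  2610 − 1871 = 739 bp
  2930 − 2610 = 320 bp
  3732 − 2930 = 802 bp
  4331 − 3732 = 599 bp
  4422 − 4331 = 91 bp
Sorted largest to smallest: 1208, 802, 739, 599, 446, 320, 217, 91 bp.

1208, 802, 739, 599, 446, 320, 217, 91 bp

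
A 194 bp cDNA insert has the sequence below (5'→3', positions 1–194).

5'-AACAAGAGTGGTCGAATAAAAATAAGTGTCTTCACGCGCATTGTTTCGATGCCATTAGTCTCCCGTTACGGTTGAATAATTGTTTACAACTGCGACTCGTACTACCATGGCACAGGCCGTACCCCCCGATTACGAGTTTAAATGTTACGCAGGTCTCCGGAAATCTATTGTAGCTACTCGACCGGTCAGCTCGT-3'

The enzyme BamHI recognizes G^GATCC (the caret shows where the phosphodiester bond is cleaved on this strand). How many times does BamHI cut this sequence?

0

No occurrence of GGATCC is present in the sequence.
BamHI does not cut: 0 sites.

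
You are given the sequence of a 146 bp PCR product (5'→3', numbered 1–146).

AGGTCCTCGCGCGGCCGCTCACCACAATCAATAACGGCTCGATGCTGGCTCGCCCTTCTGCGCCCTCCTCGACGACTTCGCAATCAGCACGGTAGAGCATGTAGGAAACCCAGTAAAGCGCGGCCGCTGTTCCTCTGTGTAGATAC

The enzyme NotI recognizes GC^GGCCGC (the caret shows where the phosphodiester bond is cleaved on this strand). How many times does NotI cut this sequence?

2

GCGGCCGC occurs starting at positions 11, 120.
NotI cuts at 2 sites.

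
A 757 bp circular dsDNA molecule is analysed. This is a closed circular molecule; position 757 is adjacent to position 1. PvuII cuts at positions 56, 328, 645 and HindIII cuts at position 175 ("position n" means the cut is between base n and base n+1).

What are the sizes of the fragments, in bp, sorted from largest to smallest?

Combined cut positions (sorted): 56, 175, 328, 645.
Circular molecule, 4 cuts → 4 fragments:
  175 − 56 = 119 bp
  328 − 175 = 153 bp
  645 − 328 = 317 bp
  wrap: 757 − 645 + 56 = 168 bp
Sorted largest to smallest: 317, 168, 153, 119 bp.

317, 168, 153, 119 bp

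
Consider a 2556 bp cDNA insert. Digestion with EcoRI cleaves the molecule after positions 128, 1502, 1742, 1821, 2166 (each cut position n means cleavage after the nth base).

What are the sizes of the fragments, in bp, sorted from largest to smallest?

1374, 390, 345, 240, 128, 79 bp

Linear molecule, 5 cuts → 6 fragments:
  128 − 0 = 128 bp
  1502 − 128 = 1374 bp
  1742 − 1502 = 240 bp
  1821 − 1742 = 79 bp
  2166 − 1821 = 345 bp
  2556 − 2166 = 390 bp
Sorted largest to smallest: 1374, 390, 345, 240, 128, 79 bp.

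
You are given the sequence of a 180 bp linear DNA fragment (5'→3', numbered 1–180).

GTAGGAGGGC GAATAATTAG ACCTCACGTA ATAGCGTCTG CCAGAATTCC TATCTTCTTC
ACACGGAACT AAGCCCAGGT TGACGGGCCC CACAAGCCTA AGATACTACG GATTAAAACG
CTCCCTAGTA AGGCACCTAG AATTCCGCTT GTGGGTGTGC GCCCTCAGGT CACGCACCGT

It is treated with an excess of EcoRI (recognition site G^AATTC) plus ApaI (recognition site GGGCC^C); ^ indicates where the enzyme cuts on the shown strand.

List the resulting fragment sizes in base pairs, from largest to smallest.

EcoRI sites (GAATTC) start at positions 44, 140.
EcoRI cuts after the first base of each site, so after positions 44, 140.
The ApaI site (GGGCCC) starts at position 85.
ApaI cuts after base 5 of each site (before the last base), so after position 89.
Combined cut positions: 44, 89, 140.
Linear molecule, 3 cuts → 4 fragments:
  1–44 → 44 bp
  45–89 → 45 bp
  90–140 → 51 bp
  141–180 → 40 bp
Sorted largest to smallest: 51, 45, 44, 40 bp.

51, 45, 44, 40 bp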